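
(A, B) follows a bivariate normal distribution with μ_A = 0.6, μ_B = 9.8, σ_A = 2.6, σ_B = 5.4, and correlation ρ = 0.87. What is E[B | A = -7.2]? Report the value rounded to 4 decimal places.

-4.2940

E[B | A=x] = μ_B + ρ(σ_B/σ_A)(x − μ_A) for jointly normal variables.
E[B | A=-7.2] = 9.8 + (0.87)·(5.4/2.6)·(-7.2 − (0.6)) = 9.8 + (1.80692)·(-7.8) = -4.2940.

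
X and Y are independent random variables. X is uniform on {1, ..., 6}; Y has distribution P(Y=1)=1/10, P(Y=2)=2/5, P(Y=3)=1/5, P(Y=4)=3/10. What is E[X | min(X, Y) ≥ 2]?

P(min(X, Y) ≥ 2) = 3/4.
Summing X·P(x,y) over outcomes with min(X, Y) ≥ 2 gives 3.
E[X | min(X, Y) ≥ 2] = (3) / (3/4) = 4.

4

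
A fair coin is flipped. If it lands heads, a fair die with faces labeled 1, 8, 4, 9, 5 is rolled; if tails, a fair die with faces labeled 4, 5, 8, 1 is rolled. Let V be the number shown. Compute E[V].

E[V | heads] = (1+8+4+9+5)/5 = 27/5.
E[V | tails] = (4+5+8+1)/4 = 9/2.
E[V] = (1/2)·(27/5) + (1/2)·(9/2) = 99/20.

99/20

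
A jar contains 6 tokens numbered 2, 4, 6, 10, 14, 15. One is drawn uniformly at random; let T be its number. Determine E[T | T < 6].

3

P(T < 6) = 1/3.
Σ over the event: 2·1/6 + 4·1/6 = 1.
E[T | T < 6] = (1) / (1/3) = 3.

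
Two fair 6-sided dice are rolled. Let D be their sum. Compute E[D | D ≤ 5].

P(D ≤ 5) = 5/18.
Σ over the event: 2·1/36 + 3·1/18 + 4·1/12 + 5·1/9 = 10/9.
E[D | D ≤ 5] = (10/9) / (5/18) = 4.

4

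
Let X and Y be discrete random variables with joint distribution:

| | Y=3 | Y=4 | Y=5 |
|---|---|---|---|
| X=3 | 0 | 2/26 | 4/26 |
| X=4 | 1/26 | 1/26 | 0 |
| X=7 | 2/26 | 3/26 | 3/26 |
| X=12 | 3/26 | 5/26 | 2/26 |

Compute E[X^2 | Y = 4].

P(Y = 4) = 11/26.
Σ X^2·P over the event = 9·(2/26) + 16·(1/26) + 49·(3/26) + 144·(5/26) = 901/26.
E[X^2 | Y = 4] = (901/26) / (11/26) = 901/11.

901/11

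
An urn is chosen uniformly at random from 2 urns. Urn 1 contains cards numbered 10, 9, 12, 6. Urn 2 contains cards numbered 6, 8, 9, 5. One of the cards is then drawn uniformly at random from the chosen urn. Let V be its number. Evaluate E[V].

65/8

E[V | urn 1] = (10+9+12+6)/4 = 37/4.
E[V | urn 2] = (6+8+9+5)/4 = 7.
By the law of total expectation,
E[V] = (1/2)·(37/4) + (1/2)·(7) = 65/8.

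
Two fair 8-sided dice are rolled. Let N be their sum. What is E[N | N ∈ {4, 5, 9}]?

104/15

P(N ∈ {4, 5, 9}) = 15/64.
Σ over the event: 4·3/64 + 5·1/16 + 9·1/8 = 13/8.
E[N | N ∈ {4, 5, 9}] = (13/8) / (15/64) = 104/15.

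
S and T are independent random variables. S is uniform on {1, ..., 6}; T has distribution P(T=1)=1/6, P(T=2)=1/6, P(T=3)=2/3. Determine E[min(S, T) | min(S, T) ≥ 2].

P(min(S, T) ≥ 2) = 25/36.
Summing min(S,T)·P(x,y) over outcomes with min(S, T) ≥ 2 gives 11/6.
E[min(S, T) | min(S, T) ≥ 2] = (11/6) / (25/36) = 66/25.

66/25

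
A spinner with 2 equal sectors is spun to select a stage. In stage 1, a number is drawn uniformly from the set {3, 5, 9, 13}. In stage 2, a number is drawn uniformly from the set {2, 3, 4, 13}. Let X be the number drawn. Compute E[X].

E[X | stage 1] = (3+5+9+13)/4 = 15/2.
E[X | stage 2] = (2+3+4+13)/4 = 11/2.
E[X] = (1/2)·(15/2) + (1/2)·(11/2) = 13/2.

13/2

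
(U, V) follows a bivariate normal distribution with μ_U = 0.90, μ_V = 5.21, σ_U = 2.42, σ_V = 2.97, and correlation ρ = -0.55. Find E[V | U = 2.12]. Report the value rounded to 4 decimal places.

4.3865

E[V | U=x] = μ_V + ρ(σ_V/σ_U)(x − μ_U) for jointly normal variables.
E[V | U=2.12] = 5.21 + (-0.55)·(2.97/2.42)·(2.12 − (0.90)) = 5.21 + (-0.675)·(1.22) = 4.3865.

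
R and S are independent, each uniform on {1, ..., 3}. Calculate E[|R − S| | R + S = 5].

1

Outcomes with R + S = 5: (2,3), (3,2), each with probability 1/9.
E[|R − S| | R + S = 5] = (1 + 1) / 2 = 1.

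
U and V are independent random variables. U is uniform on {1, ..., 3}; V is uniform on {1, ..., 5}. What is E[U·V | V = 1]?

2

P(V = 1) = 1/5.
Summing UV·P(x,y) over outcomes with V = 1 gives 2/5.
E[U·V | V = 1] = (2/5) / (1/5) = 2.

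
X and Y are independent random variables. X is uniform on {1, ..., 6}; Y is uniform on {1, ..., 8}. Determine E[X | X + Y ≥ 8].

112/27

P(X + Y ≥ 8) = 9/16.
Summing X·P(x,y) over outcomes with X + Y ≥ 8 gives 7/3.
E[X | X + Y ≥ 8] = (7/3) / (9/16) = 112/27.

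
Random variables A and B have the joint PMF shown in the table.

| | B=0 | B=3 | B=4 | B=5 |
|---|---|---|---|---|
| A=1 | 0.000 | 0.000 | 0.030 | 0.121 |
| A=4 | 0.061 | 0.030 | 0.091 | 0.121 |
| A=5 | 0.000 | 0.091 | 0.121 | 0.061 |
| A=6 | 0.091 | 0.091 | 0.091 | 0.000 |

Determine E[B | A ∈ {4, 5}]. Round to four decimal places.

3.6823

P(A ∈ {4, 5}) = 0.576.
Summing B·P(A=x,B=y) over the conditioning event gives 2.121.
E[B | A ∈ {4, 5}] = (2.121) / (0.576) = 3.6823.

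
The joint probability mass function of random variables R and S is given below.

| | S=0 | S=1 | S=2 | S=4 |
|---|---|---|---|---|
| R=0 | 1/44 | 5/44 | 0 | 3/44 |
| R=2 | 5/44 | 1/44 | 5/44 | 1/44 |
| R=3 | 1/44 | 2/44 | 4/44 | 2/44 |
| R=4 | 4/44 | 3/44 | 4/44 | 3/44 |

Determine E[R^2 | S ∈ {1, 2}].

P(S ∈ {1, 2}) = 6/11.
Σ R^2·P over the event = 0·(5/44) + 4·(1/44) + 4·(5/44) + 9·(2/44) + 9·(4/44) + 16·(3/44) + 16·(4/44) = 95/22.
E[R^2 | S ∈ {1, 2}] = (95/22) / (6/11) = 95/12.

95/12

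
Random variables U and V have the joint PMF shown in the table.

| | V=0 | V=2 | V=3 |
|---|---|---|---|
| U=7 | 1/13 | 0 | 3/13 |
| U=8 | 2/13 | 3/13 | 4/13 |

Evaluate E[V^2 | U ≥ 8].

16/3

P(U ≥ 8) = 9/13.
Summing V^2·P(U=x,V=y) over the conditioning event gives 48/13.
E[V^2 | U ≥ 8] = (48/13) / (9/13) = 16/3.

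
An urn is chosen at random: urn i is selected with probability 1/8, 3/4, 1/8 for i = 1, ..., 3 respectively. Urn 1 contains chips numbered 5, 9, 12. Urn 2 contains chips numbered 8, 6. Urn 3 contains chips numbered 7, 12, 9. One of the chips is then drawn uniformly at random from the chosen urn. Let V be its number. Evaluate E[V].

15/2

E[V | urn 1] = (5+9+12)/3 = 26/3.
E[V | urn 2] = (8+6)/2 = 7.
E[V | urn 3] = (7+12+9)/3 = 28/3.
By the law of total expectation,
E[V] = (1/8)·(26/3) + (3/4)·(7) + (1/8)·(28/3) = 15/2.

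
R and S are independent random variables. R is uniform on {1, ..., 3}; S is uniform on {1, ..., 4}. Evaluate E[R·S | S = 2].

4

Outcomes with S = 2: (1,2), (2,2), (3,2), each with probability 1/12.
E[R·S | S = 2] = (2 + 4 + 6) / 3 = 4.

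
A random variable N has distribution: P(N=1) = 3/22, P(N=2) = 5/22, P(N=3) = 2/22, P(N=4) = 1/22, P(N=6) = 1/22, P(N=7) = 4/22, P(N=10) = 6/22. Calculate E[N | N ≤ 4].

P(N ≤ 4) = 1/2.
Σ over the event: 1·3/22 + 2·5/22 + 3·1/11 + 4·1/22 = 23/22.
E[N | N ≤ 4] = (23/22) / (1/2) = 23/11.

23/11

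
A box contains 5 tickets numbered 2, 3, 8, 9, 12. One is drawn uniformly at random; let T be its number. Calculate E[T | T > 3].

29/3

P(T > 3) = 3/5.
Σ over the event: 8·1/5 + 9·1/5 + 12·1/5 = 29/5.
E[T | T > 3] = (29/5) / (3/5) = 29/3.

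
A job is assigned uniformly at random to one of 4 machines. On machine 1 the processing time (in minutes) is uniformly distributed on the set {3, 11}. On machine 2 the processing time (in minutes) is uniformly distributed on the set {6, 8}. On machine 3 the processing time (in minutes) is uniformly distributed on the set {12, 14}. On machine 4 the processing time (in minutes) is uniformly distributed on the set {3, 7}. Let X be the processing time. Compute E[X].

E[X | machine 1] = (3+11)/2 = 7.
E[X | machine 2] = (6+8)/2 = 7.
E[X | machine 3] = (12+14)/2 = 13.
E[X | machine 4] = (3+7)/2 = 5.
E[X] = (1/4)·(7) + (1/4)·(7) + (1/4)·(13) + (1/4)·(5) = 8.

8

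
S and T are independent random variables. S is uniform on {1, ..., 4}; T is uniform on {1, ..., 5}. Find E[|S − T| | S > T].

5/3

Outcomes with S > T: (2,1), (3,1), (3,2), (4,1), (4,2), (4,3), each with probability 1/20.
E[|S − T| | S > T] = (1 + 2 + 1 + 3 + 2 + 1) / 6 = 5/3.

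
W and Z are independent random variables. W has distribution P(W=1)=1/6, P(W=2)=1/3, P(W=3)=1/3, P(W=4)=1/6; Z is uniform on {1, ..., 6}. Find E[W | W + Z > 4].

73/27

P(W + Z > 4) = 3/4.
Summing W·P(x,y) over outcomes with W + Z > 4 gives 73/36.
E[W | W + Z > 4] = (73/36) / (3/4) = 73/27.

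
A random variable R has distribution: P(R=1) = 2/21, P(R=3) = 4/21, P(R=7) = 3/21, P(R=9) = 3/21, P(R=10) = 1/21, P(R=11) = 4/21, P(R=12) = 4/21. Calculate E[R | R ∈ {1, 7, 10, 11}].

77/10

P(R ∈ {1, 7, 10, 11}) = 10/21.
Σ over the event: 1·2/21 + 7·1/7 + 10·1/21 + 11·4/21 = 11/3.
E[R | R ∈ {1, 7, 10, 11}] = (11/3) / (10/21) = 77/10.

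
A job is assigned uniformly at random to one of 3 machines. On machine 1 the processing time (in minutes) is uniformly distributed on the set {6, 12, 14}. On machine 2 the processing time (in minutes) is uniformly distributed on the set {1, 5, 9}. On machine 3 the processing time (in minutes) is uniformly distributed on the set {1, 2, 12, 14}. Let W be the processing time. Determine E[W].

E[W | machine 1] = (6+12+14)/3 = 32/3.
E[W | machine 2] = (1+5+9)/3 = 5.
E[W | machine 3] = (1+2+12+14)/4 = 29/4.
E[W] = (1/3)·(32/3) + (1/3)·(5) + (1/3)·(29/4) = 275/36.

275/36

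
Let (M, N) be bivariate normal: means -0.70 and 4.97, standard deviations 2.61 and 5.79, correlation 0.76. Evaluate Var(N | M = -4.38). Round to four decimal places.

The conditional variance in a bivariate normal is σ_N²(1 − ρ²), independent of x.
Var(N | M=-4.38) = (5.79)²·(1 − (0.76)²) = 33.5241·0.4224 = 14.1606.

14.1606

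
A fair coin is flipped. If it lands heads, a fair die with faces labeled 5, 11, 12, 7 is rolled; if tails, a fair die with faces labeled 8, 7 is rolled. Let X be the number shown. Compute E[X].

E[X | heads] = (5+11+12+7)/4 = 35/4.
E[X | tails] = (8+7)/2 = 15/2.
By the law of total expectation,
E[X] = (1/2)·(35/4) + (1/2)·(15/2) = 65/8.

65/8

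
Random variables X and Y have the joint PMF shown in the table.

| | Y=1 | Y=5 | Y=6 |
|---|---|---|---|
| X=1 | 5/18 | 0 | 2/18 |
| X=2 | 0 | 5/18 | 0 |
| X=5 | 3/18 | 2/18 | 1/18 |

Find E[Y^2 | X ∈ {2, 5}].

P(X ∈ {2, 5}) = 11/18.
Summing Y^2·P(X=x,Y=y) over the conditioning event gives 107/9.
E[Y^2 | X ∈ {2, 5}] = (107/9) / (11/18) = 214/11.

214/11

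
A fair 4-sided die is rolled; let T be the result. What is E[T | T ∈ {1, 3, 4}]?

8/3

P(T ∈ {1, 3, 4}) = 3/4.
Σ over the event: 1·1/4 + 3·1/4 + 4·1/4 = 2.
E[T | T ∈ {1, 3, 4}] = (2) / (3/4) = 8/3.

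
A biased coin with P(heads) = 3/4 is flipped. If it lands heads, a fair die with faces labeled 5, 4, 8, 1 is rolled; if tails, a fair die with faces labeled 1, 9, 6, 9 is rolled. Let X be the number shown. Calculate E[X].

E[X | heads] = (5+4+8+1)/4 = 9/2.
E[X | tails] = (1+9+6+9)/4 = 25/4.
E[X] = (3/4)·(9/2) + (1/4)·(25/4) = 79/16.

79/16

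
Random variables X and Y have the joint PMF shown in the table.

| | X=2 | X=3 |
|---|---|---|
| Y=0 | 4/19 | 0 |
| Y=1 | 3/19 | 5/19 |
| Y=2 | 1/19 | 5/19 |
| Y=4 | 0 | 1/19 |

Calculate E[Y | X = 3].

P(X = 3) = 11/19.
Σ Y·P over the event = 1·(5/19) + 2·(5/19) + 4·(1/19) = 1.
E[Y | X = 3] = (1) / (11/19) = 19/11.

19/11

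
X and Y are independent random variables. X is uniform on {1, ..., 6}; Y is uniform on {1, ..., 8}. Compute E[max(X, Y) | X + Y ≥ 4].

P(X + Y ≥ 4) = 15/16.
Summing max(X,Y)·P(x,y) over outcomes with X + Y ≥ 4 gives 41/8.
E[max(X, Y) | X + Y ≥ 4] = (41/8) / (15/16) = 82/15.

82/15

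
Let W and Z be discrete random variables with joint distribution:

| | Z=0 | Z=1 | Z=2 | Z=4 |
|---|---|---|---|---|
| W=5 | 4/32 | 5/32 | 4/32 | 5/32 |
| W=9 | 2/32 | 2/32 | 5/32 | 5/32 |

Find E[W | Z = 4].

P(Z = 4) = 5/16.
Σ W·P over the event = 5·(5/32) + 9·(5/32) = 35/16.
E[W | Z = 4] = (35/16) / (5/16) = 7.

7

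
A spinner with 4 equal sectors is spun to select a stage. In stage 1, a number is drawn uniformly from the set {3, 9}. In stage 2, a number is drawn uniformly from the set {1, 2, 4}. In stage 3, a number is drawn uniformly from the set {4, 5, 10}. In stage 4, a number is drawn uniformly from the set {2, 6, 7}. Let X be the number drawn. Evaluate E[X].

59/12

E[X | stage 1] = (3+9)/2 = 6.
E[X | stage 2] = (1+2+4)/3 = 7/3.
E[X | stage 3] = (4+5+10)/3 = 19/3.
E[X | stage 4] = (2+6+7)/3 = 5.
By the law of total expectation,
E[X] = (1/4)·(6) + (1/4)·(7/3) + (1/4)·(19/3) + (1/4)·(5) = 59/12.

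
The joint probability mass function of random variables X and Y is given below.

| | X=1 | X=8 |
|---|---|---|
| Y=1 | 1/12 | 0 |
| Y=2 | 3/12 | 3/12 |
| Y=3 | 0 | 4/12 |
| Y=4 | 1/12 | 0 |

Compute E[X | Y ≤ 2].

4

P(Y ≤ 2) = 7/12.
Σ X·P over the event = 1·(1/12) + 1·(3/12) + 8·(3/12) = 7/3.
E[X | Y ≤ 2] = (7/3) / (7/12) = 4.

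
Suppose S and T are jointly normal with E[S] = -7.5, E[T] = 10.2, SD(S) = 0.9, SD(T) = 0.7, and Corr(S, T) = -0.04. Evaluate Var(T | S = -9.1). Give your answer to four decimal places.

The conditional variance in a bivariate normal is σ_T²(1 − ρ²), independent of x.
Var(T | S=-9.1) = (0.7)²·(1 − (-0.04)²) = 0.49·0.9984 = 0.4892.

0.4892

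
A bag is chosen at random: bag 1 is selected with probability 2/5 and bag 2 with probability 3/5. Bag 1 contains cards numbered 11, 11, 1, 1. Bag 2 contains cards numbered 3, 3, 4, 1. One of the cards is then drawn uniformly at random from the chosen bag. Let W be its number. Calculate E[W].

E[W | bag 1] = (11+11+1+1)/4 = 6.
E[W | bag 2] = (3+3+4+1)/4 = 11/4.
E[W] = (2/5)·(6) + (3/5)·(11/4) = 81/20.

81/20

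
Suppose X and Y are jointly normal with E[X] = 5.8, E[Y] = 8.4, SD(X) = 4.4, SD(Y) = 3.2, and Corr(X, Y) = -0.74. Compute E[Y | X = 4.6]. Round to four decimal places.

9.0458

The regression of Y on X has slope ρ·σ_Y/σ_X and passes through (μ_X, μ_Y).
E[Y | X=4.6] = 8.4 + (-0.74)·(3.2/4.4)·(4.6 − (5.8)) = 8.4 + (-0.53818)·(-1.2) = 9.0458.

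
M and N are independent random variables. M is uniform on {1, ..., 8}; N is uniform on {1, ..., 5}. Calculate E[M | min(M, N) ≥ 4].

Outcomes with min(M, N) ≥ 4: (4,4), (4,5), (5,4), (5,5), (6,4), (6,5), (7,4), (7,5), (8,4), (8,5), each with probability 1/40.
E[M | min(M, N) ≥ 4] = (4 + 4 + 5 + 5 + 6 + 6 + 7 + 7 + 8 + 8) / 10 = 6.

6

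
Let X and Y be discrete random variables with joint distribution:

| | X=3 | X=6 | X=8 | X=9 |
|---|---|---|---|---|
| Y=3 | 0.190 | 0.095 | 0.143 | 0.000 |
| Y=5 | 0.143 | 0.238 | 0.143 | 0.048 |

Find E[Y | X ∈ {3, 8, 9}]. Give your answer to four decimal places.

4.0015

P(X ∈ {3, 8, 9}) = 0.667.
Σ Y·P over the event = 3·(0.190) + 5·(0.143) + 3·(0.143) + 5·(0.143) + 5·(0.048) = 2.669.
E[Y | X ∈ {3, 8, 9}] = (2.669) / (0.667) = 4.0015.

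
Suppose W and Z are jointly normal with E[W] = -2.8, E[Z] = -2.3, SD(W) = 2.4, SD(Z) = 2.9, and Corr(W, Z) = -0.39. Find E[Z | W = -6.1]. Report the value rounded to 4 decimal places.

-0.7449

The regression of Z on W has slope ρ·σ_Z/σ_W and passes through (μ_W, μ_Z).
E[Z | W=-6.1] = -2.3 + (-0.39)·(2.9/2.4)·(-6.1 − (-2.8)) = -2.3 + (-0.47125)·(-3.3) = -0.7449.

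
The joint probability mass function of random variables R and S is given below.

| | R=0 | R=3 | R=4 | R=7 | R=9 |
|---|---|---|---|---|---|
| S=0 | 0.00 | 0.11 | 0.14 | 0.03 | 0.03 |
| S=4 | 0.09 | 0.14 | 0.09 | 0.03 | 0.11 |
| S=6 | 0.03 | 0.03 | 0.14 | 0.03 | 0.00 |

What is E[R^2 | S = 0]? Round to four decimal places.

P(S = 0) = 0.31.
Σ R^2·P over the event = 9·(0.11) + 16·(0.14) + 49·(0.03) + 81·(0.03) = 7.13.
E[R^2 | S = 0] = (7.13) / (0.31) = 23.0000.

23.0000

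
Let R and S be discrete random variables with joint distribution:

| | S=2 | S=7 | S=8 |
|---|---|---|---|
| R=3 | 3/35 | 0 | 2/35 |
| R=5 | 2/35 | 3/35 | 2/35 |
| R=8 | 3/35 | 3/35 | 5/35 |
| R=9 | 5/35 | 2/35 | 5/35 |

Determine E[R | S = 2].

P(S = 2) = 13/35.
Summing R·P(R=x,S=y) over the conditioning event gives 88/35.
E[R | S = 2] = (88/35) / (13/35) = 88/13.

88/13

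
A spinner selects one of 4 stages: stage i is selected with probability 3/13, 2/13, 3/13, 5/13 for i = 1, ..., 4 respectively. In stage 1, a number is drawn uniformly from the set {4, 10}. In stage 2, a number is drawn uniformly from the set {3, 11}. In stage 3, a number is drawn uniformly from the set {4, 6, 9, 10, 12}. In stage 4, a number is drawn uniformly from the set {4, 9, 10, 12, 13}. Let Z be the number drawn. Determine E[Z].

538/65

E[Z | stage 1] = (4+10)/2 = 7.
E[Z | stage 2] = (3+11)/2 = 7.
E[Z | stage 3] = (4+6+9+10+12)/5 = 41/5.
E[Z | stage 4] = (4+9+10+12+13)/5 = 48/5.
By the law of total expectation,
E[Z] = (3/13)·(7) + (2/13)·(7) + (3/13)·(41/5) + (5/13)·(48/5) = 538/65.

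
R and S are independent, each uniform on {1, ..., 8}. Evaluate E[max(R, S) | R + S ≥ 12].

P(R + S ≥ 12) = 15/64.
Summing max(R,S)·P(x,y) over outcomes with R + S ≥ 12 gives 113/64.
E[max(R, S) | R + S ≥ 12] = (113/64) / (15/64) = 113/15.

113/15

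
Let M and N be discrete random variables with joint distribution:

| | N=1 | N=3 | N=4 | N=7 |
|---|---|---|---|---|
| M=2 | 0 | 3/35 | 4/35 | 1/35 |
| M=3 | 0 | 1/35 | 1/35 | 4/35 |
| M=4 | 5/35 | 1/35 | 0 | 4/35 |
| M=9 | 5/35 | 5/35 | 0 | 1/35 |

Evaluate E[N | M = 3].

P(M = 3) = 6/35.
Summing N·P(M=x,N=y) over the conditioning event gives 1.
E[N | M = 3] = (1) / (6/35) = 35/6.

35/6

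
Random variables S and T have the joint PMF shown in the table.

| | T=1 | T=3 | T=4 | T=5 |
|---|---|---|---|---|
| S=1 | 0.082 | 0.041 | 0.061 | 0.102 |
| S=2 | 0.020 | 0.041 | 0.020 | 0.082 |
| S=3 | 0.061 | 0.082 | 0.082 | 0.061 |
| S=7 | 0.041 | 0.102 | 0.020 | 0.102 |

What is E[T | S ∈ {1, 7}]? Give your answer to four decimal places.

P(S ∈ {1, 7}) = 0.551.
Summing T·P(S=x,T=y) over the conditioning event gives 1.896.
E[T | S ∈ {1, 7}] = (1.896) / (0.551) = 3.4410.

3.4410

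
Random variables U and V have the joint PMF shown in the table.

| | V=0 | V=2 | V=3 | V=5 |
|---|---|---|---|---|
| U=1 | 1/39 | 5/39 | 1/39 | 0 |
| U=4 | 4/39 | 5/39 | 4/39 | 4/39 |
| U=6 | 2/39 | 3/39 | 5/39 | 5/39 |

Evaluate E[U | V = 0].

29/7

P(V = 0) = 7/39.
Summing U·P(U=x,V=y) over the conditioning event gives 29/39.
E[U | V = 0] = (29/39) / (7/39) = 29/7.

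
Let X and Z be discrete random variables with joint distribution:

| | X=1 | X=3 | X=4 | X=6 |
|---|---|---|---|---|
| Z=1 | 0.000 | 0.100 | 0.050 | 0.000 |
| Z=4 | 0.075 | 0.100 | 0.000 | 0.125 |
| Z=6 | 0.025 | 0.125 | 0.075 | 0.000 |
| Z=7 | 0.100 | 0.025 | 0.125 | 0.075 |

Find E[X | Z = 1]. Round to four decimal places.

3.3333

P(Z = 1) = 0.150.
Σ X·P over the event = 3·(0.100) + 4·(0.050) = 0.500.
E[X | Z = 1] = (0.500) / (0.150) = 3.3333.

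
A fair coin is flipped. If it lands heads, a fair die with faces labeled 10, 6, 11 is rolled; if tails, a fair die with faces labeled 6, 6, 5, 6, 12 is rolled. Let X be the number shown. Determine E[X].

E[X | heads] = (10+6+11)/3 = 9.
E[X | tails] = (6+6+5+6+12)/5 = 7.
E[X] = (1/2)·(9) + (1/2)·(7) = 8.

8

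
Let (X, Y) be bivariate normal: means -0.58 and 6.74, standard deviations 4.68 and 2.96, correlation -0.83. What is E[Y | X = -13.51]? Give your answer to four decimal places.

E[Y | X=x] = μ_Y + ρ(σ_Y/σ_X)(x − μ_X) for jointly normal variables.
E[Y | X=-13.51] = 6.74 + (-0.83)·(2.96/4.68)·(-13.51 − (-0.58)) = 6.74 + (-0.52496)·(-12.93) = 13.5277.

13.5277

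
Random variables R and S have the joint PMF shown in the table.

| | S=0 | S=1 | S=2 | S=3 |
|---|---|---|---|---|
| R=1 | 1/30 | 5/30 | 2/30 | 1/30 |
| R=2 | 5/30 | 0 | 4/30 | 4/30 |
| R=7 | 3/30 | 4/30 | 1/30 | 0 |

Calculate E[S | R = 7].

P(R = 7) = 4/15.
Summing S·P(R=x,S=y) over the conditioning event gives 1/5.
E[S | R = 7] = (1/5) / (4/15) = 3/4.

3/4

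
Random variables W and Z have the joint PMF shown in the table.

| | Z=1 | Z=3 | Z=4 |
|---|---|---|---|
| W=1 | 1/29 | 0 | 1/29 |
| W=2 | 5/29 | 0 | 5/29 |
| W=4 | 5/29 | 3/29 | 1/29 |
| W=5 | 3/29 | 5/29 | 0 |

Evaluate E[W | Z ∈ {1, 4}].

61/21

P(Z ∈ {1, 4}) = 21/29.
Σ W·P over the event = 1·(1/29) + 1·(1/29) + 2·(5/29) + 2·(5/29) + 4·(5/29) + 4·(1/29) + 5·(3/29) = 61/29.
E[W | Z ∈ {1, 4}] = (61/29) / (21/29) = 61/21.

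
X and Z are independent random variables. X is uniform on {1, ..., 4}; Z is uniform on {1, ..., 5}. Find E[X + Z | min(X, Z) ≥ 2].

P(min(X, Z) ≥ 2) = 3/5.
Summing (X+Z)·P(x,y) over outcomes with min(X, Z) ≥ 2 gives 39/10.
E[X + Z | min(X, Z) ≥ 2] = (39/10) / (3/5) = 13/2.

13/2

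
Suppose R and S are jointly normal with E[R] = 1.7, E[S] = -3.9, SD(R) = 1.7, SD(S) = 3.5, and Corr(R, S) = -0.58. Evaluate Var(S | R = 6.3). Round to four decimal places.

8.1291

Var(S | R=x) = (1 − ρ²)·σ_S².
Var(S | R=6.3) = (3.5)²·(1 − (-0.58)²) = 12.25·0.6636 = 8.1291.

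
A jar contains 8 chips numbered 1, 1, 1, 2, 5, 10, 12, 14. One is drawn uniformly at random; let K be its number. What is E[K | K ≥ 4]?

P(K ≥ 4) = 1/2.
Σ over the event: 5·1/8 + 10·1/8 + 12·1/8 + 14·1/8 = 41/8.
E[K | K ≥ 4] = (41/8) / (1/2) = 41/4.

41/4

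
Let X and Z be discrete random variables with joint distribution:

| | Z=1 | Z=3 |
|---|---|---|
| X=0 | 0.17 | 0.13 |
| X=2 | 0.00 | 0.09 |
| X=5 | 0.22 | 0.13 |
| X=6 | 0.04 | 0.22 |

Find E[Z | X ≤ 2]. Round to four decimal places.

2.1282

P(X ≤ 2) = 0.39.
Summing Z·P(X=x,Z=y) over the conditioning event gives 0.83.
E[Z | X ≤ 2] = (0.83) / (0.39) = 2.1282.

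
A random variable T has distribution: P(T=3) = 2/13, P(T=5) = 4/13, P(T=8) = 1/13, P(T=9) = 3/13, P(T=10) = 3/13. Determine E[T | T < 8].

13/3

P(T < 8) = 6/13.
Σ over the event: 3·2/13 + 5·4/13 = 2.
E[T | T < 8] = (2) / (6/13) = 13/3.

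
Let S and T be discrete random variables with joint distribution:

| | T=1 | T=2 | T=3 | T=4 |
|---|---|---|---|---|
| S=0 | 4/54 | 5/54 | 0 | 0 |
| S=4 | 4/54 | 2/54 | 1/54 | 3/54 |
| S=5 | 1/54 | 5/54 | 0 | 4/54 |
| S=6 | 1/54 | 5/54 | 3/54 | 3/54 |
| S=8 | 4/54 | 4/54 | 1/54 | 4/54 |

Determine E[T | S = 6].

P(S = 6) = 2/9.
Σ T·P over the event = 1·(1/54) + 2·(5/54) + 3·(3/54) + 4·(3/54) = 16/27.
E[T | S = 6] = (16/27) / (2/9) = 8/3.

8/3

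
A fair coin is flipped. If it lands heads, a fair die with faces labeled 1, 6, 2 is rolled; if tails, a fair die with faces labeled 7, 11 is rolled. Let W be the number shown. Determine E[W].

6

E[W | heads] = (1+6+2)/3 = 3.
E[W | tails] = (7+11)/2 = 9.
By the law of total expectation,
E[W] = (1/2)·(3) + (1/2)·(9) = 6.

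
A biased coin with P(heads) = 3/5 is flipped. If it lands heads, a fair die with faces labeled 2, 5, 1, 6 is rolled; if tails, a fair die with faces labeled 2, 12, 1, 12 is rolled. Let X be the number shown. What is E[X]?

E[X | heads] = (2+5+1+6)/4 = 7/2.
E[X | tails] = (2+12+1+12)/4 = 27/4.
E[X] = (3/5)·(7/2) + (2/5)·(27/4) = 24/5.

24/5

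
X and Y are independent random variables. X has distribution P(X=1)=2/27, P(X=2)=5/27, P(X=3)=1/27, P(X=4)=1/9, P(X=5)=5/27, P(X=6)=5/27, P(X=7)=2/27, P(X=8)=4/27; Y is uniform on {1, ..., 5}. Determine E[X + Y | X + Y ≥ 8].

P(X + Y ≥ 8) = 8/15.
Summing (X+Y)·P(x,y) over outcomes with X + Y ≥ 8 gives 704/135.
E[X + Y | X + Y ≥ 8] = (704/135) / (8/15) = 88/9.

88/9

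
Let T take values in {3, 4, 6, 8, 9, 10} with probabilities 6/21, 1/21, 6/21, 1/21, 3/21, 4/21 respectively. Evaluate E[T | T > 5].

111/14

P(T > 5) = 2/3.
Σ over the event: 6·2/7 + 8·1/21 + 9·1/7 + 10·4/21 = 37/7.
E[T | T > 5] = (37/7) / (2/3) = 111/14.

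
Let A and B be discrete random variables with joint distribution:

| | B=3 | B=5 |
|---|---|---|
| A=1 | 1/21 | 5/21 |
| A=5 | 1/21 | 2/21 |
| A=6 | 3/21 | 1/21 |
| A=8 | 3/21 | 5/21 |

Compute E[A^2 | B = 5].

P(B = 5) = 13/21.
Σ A^2·P over the event = 1·(5/21) + 25·(2/21) + 36·(1/21) + 64·(5/21) = 137/7.
E[A^2 | B = 5] = (137/7) / (13/21) = 411/13.

411/13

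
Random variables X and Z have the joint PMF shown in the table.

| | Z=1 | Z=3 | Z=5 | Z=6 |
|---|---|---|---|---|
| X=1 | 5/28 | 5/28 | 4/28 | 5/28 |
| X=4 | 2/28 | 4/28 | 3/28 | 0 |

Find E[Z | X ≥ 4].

29/9

P(X ≥ 4) = 9/28.
Σ Z·P over the event = 1·(2/28) + 3·(4/28) + 5·(3/28) = 29/28.
E[Z | X ≥ 4] = (29/28) / (9/28) = 29/9.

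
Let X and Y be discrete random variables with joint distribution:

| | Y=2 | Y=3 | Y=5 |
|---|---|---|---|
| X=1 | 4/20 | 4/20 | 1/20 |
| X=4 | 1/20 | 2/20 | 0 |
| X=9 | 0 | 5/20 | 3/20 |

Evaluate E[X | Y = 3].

P(Y = 3) = 11/20.
Σ X·P over the event = 1·(4/20) + 4·(2/20) + 9·(5/20) = 57/20.
E[X | Y = 3] = (57/20) / (11/20) = 57/11.

57/11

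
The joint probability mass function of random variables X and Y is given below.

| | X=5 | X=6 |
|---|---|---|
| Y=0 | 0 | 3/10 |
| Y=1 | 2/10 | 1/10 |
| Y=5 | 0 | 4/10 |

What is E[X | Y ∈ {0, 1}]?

P(Y ∈ {0, 1}) = 3/5.
Σ X·P over the event = 5·(2/10) + 6·(3/10) + 6·(1/10) = 17/5.
E[X | Y ∈ {0, 1}] = (17/5) / (3/5) = 17/3.

17/3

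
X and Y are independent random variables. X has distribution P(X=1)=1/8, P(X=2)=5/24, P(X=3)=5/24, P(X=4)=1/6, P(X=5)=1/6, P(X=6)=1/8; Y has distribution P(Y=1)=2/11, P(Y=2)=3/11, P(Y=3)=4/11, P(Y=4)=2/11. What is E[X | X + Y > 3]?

P(X + Y > 3) = 239/264.
Summing X·P(x,y) over outcomes with X + Y > 3 gives 289/88.
E[X | X + Y > 3] = (289/88) / (239/264) = 867/239.

867/239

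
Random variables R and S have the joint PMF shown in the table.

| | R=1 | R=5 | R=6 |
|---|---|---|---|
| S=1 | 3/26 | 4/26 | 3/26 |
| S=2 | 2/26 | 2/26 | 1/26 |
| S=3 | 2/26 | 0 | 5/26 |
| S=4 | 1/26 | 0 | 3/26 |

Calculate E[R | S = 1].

41/10

P(S = 1) = 5/13.
Σ R·P over the event = 1·(3/26) + 5·(4/26) + 6·(3/26) = 41/26.
E[R | S = 1] = (41/26) / (5/13) = 41/10.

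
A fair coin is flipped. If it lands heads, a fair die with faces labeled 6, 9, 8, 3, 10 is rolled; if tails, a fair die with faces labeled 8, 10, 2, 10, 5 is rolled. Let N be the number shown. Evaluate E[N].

E[N | heads] = (6+9+8+3+10)/5 = 36/5.
E[N | tails] = (8+10+2+10+5)/5 = 7.
E[N] = (1/2)·(36/5) + (1/2)·(7) = 71/10.

71/10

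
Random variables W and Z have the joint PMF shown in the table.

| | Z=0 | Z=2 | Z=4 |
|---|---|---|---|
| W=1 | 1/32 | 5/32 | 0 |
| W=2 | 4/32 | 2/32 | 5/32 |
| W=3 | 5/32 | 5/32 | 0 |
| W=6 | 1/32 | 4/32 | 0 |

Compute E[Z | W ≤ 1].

P(W ≤ 1) = 3/16.
Σ Z·P over the event = 0·(1/32) + 2·(5/32) = 5/16.
E[Z | W ≤ 1] = (5/16) / (3/16) = 5/3.

5/3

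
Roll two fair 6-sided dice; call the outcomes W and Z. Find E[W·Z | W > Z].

35/3

P(W > Z) = 5/12.
Summing WZ·P(x,y) over outcomes with W > Z gives 175/36.
E[W·Z | W > Z] = (175/36) / (5/12) = 35/3.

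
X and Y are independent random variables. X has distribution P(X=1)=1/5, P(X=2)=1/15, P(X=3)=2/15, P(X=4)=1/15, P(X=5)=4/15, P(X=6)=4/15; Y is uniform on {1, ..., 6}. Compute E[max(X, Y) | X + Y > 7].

P(X + Y > 7) = 22/45.
Summing max(X,Y)·P(x,y) over outcomes with X + Y > 7 gives 247/90.
E[max(X, Y) | X + Y > 7] = (247/90) / (22/45) = 247/44.

247/44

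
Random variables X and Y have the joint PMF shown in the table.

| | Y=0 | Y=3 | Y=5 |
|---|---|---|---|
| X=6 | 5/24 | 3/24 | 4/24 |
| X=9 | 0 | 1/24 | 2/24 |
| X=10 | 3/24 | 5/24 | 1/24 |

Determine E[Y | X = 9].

13/3

P(X = 9) = 1/8.
Σ Y·P over the event = 3·(1/24) + 5·(2/24) = 13/24.
E[Y | X = 9] = (13/24) / (1/8) = 13/3.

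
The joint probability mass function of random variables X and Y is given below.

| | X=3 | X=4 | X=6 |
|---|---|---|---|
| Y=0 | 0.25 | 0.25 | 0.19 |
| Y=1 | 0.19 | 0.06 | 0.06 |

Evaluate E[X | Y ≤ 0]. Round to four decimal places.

4.1884

P(Y ≤ 0) = 0.69.
Σ X·P over the event = 3·(0.25) + 4·(0.25) + 6·(0.19) = 2.89.
E[X | Y ≤ 0] = (2.89) / (0.69) = 4.1884.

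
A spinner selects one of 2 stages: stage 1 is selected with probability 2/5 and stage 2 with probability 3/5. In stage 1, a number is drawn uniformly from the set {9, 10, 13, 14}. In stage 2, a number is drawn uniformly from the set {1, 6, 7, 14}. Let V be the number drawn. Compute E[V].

44/5

E[V | stage 1] = (9+10+13+14)/4 = 23/2.
E[V | stage 2] = (1+6+7+14)/4 = 7.
By the law of total expectation,
E[V] = (2/5)·(23/2) + (3/5)·(7) = 44/5.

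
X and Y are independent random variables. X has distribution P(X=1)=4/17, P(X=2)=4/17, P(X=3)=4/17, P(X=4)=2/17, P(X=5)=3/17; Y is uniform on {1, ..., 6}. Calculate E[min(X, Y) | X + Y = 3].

P(X + Y = 3) = 4/51.
Summing min(X,Y)·P(x,y) over outcomes with X + Y = 3 gives 4/51.
E[min(X, Y) | X + Y = 3] = (4/51) / (4/51) = 1.

1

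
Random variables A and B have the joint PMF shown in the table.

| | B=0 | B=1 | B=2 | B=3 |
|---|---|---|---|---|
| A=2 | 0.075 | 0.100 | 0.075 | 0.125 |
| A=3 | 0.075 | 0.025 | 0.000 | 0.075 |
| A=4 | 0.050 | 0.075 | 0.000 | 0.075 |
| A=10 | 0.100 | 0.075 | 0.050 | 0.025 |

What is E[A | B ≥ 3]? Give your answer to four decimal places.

P(B ≥ 3) = 0.300.
Σ A·P over the event = 2·(0.125) + 3·(0.075) + 4·(0.075) + 10·(0.025) = 1.025.
E[A | B ≥ 3] = (1.025) / (0.300) = 3.4167.

3.4167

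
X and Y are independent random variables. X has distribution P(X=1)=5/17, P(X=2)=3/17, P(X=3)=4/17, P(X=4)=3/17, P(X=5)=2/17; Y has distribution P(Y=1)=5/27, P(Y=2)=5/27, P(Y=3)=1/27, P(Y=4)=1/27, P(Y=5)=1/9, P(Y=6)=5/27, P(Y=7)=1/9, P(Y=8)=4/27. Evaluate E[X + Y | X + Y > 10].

705/61

P(X + Y > 10) = 61/459.
Summing (X+Y)·P(x,y) over outcomes with X + Y > 10 gives 235/153.
E[X + Y | X + Y > 10] = (235/153) / (61/459) = 705/61.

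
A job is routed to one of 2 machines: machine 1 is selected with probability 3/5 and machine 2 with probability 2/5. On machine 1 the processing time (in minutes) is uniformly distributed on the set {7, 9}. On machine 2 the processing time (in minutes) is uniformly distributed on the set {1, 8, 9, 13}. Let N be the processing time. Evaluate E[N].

E[N | machine 1] = (7+9)/2 = 8.
E[N | machine 2] = (1+8+9+13)/4 = 31/4.
By the law of total expectation,
E[N] = (3/5)·(8) + (2/5)·(31/4) = 79/10.

79/10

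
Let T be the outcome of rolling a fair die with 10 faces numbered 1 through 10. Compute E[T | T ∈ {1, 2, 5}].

P(T ∈ {1, 2, 5}) = 3/10.
Σ over the event: 1·1/10 + 2·1/10 + 5·1/10 = 4/5.
E[T | T ∈ {1, 2, 5}] = (4/5) / (3/10) = 8/3.

8/3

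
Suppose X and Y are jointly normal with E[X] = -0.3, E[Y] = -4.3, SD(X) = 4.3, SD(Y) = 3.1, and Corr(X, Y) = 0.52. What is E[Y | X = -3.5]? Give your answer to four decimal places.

-5.4996

The regression of Y on X has slope ρ·σ_Y/σ_X and passes through (μ_X, μ_Y).
E[Y | X=-3.5] = -4.3 + (0.52)·(3.1/4.3)·(-3.5 − (-0.3)) = -4.3 + (0.37488)·(-3.2) = -5.4996.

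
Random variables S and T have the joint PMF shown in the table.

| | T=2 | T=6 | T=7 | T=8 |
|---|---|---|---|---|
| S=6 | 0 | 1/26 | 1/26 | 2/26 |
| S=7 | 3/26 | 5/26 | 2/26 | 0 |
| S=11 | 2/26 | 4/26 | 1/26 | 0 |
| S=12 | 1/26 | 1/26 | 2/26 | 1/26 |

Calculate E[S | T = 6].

97/11

P(T = 6) = 11/26.
Σ S·P over the event = 6·(1/26) + 7·(5/26) + 11·(4/26) + 12·(1/26) = 97/26.
E[S | T = 6] = (97/26) / (11/26) = 97/11.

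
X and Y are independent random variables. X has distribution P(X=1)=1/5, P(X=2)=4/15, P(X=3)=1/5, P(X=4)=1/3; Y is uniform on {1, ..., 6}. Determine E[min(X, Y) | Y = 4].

P(Y = 4) = 1/6.
Summing min(X,Y)·P(x,y) over outcomes with Y = 4 gives 4/9.
E[min(X, Y) | Y = 4] = (4/9) / (1/6) = 8/3.

8/3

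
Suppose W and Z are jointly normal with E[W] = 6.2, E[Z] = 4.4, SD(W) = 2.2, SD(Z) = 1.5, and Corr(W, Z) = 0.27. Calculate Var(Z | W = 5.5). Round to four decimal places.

2.0860

Var(Z | W=x) = (1 − ρ²)·σ_Z².
Var(Z | W=5.5) = (1.5)²·(1 − (0.27)²) = 2.25·0.9271 = 2.0860.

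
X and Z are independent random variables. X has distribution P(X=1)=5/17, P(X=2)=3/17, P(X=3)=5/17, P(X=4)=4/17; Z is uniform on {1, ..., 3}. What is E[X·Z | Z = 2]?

84/17

P(Z = 2) = 1/3.
Summing XZ·P(x,y) over outcomes with Z = 2 gives 28/17.
E[X·Z | Z = 2] = (28/17) / (1/3) = 84/17.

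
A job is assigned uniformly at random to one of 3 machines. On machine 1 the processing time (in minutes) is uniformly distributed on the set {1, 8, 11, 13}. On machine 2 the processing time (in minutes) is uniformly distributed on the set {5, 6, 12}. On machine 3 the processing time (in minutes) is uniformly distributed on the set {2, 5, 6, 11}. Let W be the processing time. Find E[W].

263/36

E[W | machine 1] = (1+8+11+13)/4 = 33/4.
E[W | machine 2] = (5+6+12)/3 = 23/3.
E[W | machine 3] = (2+5+6+11)/4 = 6.
By the law of total expectation,
E[W] = (1/3)·(33/4) + (1/3)·(23/3) + (1/3)·(6) = 263/36.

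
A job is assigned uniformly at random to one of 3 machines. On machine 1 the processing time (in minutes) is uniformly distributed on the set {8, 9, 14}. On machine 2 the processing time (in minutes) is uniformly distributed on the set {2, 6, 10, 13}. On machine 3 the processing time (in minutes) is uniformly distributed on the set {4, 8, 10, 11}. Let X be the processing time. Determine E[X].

79/9

E[X | machine 1] = (8+9+14)/3 = 31/3.
E[X | machine 2] = (2+6+10+13)/4 = 31/4.
E[X | machine 3] = (4+8+10+11)/4 = 33/4.
By the law of total expectation,
E[X] = (1/3)·(31/3) + (1/3)·(31/4) + (1/3)·(33/4) = 79/9.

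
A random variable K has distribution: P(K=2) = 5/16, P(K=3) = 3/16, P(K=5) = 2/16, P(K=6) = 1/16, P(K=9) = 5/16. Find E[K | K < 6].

P(K < 6) = 5/8.
Σ over the event: 2·5/16 + 3·3/16 + 5·1/8 = 29/16.
E[K | K < 6] = (29/16) / (5/8) = 29/10.

29/10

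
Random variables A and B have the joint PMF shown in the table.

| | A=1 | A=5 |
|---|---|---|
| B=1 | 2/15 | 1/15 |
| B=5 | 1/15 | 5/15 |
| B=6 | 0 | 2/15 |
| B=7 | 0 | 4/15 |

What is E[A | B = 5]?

P(B = 5) = 2/5.
Σ A·P over the event = 1·(1/15) + 5·(5/15) = 26/15.
E[A | B = 5] = (26/15) / (2/5) = 13/3.

13/3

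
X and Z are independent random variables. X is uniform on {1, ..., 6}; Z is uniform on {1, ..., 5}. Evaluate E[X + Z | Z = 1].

Outcomes with Z = 1: (1,1), (2,1), (3,1), (4,1), (5,1), (6,1), each with probability 1/30.
E[X + Z | Z = 1] = (2 + 3 + 4 + 5 + 6 + 7) / 6 = 9/2.

9/2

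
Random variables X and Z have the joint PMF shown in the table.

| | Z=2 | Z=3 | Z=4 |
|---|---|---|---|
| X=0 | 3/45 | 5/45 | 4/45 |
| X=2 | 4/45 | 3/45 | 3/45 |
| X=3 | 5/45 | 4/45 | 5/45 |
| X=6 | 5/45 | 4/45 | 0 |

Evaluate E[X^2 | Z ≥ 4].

19/4

P(Z ≥ 4) = 4/15.
Σ X^2·P over the event = 0·(4/45) + 4·(3/45) + 9·(5/45) = 19/15.
E[X^2 | Z ≥ 4] = (19/15) / (4/15) = 19/4.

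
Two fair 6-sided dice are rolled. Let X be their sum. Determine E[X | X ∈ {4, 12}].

P(X ∈ {4, 12}) = 1/9.
Σ over the event: 4·1/12 + 12·1/36 = 2/3.
E[X | X ∈ {4, 12}] = (2/3) / (1/9) = 6.

6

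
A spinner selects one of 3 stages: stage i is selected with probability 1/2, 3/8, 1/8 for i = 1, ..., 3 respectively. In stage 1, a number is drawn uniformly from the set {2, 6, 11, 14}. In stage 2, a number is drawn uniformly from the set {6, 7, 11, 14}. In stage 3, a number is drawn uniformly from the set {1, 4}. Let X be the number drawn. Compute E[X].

8

E[X | stage 1] = (2+6+11+14)/4 = 33/4.
E[X | stage 2] = (6+7+11+14)/4 = 19/2.
E[X | stage 3] = (1+4)/2 = 5/2.
E[X] = (1/2)·(33/4) + (3/8)·(19/2) + (1/8)·(5/2) = 8.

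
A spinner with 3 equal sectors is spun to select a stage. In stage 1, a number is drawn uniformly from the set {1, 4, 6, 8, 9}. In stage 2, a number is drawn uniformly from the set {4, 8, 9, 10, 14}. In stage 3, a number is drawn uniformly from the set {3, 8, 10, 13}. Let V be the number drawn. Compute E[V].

77/10

E[V | stage 1] = (1+4+6+8+9)/5 = 28/5.
E[V | stage 2] = (4+8+9+10+14)/5 = 9.
E[V | stage 3] = (3+8+10+13)/4 = 17/2.
By the law of total expectation,
E[V] = (1/3)·(28/5) + (1/3)·(9) + (1/3)·(17/2) = 77/10.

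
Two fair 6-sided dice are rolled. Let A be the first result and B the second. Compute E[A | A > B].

14/3

P(A > B) = 5/12.
Summing A·P(x,y) over outcomes with A > B gives 35/18.
E[A | A > B] = (35/18) / (5/12) = 14/3.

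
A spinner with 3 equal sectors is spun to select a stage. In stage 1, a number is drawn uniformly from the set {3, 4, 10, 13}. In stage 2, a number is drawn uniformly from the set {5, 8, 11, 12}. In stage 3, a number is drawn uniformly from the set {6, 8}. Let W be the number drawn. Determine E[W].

47/6

E[W | stage 1] = (3+4+10+13)/4 = 15/2.
E[W | stage 2] = (5+8+11+12)/4 = 9.
E[W | stage 3] = (6+8)/2 = 7.
E[W] = (1/3)·(15/2) + (1/3)·(9) + (1/3)·(7) = 47/6.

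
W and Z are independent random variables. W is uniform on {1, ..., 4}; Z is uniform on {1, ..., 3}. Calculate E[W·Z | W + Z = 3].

2

Outcomes with W + Z = 3: (1,2), (2,1), each with probability 1/12.
E[W·Z | W + Z = 3] = (2 + 2) / 2 = 2.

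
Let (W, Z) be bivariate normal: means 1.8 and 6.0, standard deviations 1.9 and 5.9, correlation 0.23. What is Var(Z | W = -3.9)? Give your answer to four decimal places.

32.9686

The conditional variance in a bivariate normal is σ_Z²(1 − ρ²), independent of x.
Var(Z | W=-3.9) = (5.9)²·(1 − (0.23)²) = 34.81·0.9471 = 32.9686.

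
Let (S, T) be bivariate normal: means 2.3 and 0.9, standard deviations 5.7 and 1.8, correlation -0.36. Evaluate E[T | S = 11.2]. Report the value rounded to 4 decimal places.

-0.1118

For a bivariate normal, E[T | S=x] = μ_T + ρ·(σ_T/σ_S)·(x − μ_S).
E[T | S=11.2] = 0.9 + (-0.36)·(1.8/5.7)·(11.2 − (2.3)) = 0.9 + (-0.11368)·(8.9) = -0.1118.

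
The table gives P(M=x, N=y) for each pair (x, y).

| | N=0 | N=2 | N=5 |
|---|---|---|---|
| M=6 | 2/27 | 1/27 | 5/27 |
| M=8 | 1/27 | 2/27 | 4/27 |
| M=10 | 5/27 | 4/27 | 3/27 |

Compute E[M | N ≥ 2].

P(N ≥ 2) = 19/27.
Σ M·P over the event = 6·(1/27) + 6·(5/27) + 8·(2/27) + 8·(4/27) + 10·(4/27) + 10·(3/27) = 154/27.
E[M | N ≥ 2] = (154/27) / (19/27) = 154/19.

154/19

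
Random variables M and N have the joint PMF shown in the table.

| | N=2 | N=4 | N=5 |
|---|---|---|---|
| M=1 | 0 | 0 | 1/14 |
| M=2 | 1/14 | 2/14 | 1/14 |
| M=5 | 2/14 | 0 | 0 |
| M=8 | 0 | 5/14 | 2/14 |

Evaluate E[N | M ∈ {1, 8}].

P(M ∈ {1, 8}) = 4/7.
Σ N·P over the event = 5·(1/14) + 4·(5/14) + 5·(2/14) = 5/2.
E[N | M ∈ {1, 8}] = (5/2) / (4/7) = 35/8.

35/8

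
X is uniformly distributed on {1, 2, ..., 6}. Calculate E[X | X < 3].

3/2

Given X < 3, X is equally likely to be any of {1, 2}.
E[X | X < 3] = (1 + 2) / 2 = 3/2.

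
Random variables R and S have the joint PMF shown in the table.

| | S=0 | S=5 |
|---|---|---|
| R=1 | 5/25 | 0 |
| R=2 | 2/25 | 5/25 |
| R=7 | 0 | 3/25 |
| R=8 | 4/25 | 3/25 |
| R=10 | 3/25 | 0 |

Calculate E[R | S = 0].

P(S = 0) = 14/25.
Σ R·P over the event = 1·(5/25) + 2·(2/25) + 8·(4/25) + 10·(3/25) = 71/25.
E[R | S = 0] = (71/25) / (14/25) = 71/14.

71/14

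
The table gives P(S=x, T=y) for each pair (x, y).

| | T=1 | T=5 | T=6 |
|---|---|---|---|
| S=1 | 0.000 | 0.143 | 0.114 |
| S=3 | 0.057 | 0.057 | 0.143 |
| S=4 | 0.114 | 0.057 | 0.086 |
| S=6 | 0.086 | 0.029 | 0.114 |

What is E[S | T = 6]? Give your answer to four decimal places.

3.4376

P(T = 6) = 0.457.
Σ S·P over the event = 1·(0.114) + 3·(0.143) + 4·(0.086) + 6·(0.114) = 1.571.
E[S | T = 6] = (1.571) / (0.457) = 3.4376.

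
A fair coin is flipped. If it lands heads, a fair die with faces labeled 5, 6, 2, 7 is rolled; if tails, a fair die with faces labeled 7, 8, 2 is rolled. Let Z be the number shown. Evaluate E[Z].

E[Z | heads] = (5+6+2+7)/4 = 5.
E[Z | tails] = (7+8+2)/3 = 17/3.
By the law of total expectation,
E[Z] = (1/2)·(5) + (1/2)·(17/3) = 16/3.

16/3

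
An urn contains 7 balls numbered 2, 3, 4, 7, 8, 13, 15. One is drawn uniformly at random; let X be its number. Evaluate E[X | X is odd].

19/2

P(X is odd) = 4/7.
Σ over the event: 3·1/7 + 7·1/7 + 13·1/7 + 15·1/7 = 38/7.
E[X | X is odd] = (38/7) / (4/7) = 19/2.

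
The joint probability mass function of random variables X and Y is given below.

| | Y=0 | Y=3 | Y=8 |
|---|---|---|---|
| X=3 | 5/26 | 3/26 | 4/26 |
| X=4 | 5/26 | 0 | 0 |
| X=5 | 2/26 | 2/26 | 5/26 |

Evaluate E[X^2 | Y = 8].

P(Y = 8) = 9/26.
Σ X^2·P over the event = 9·(4/26) + 25·(5/26) = 161/26.
E[X^2 | Y = 8] = (161/26) / (9/26) = 161/9.

161/9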